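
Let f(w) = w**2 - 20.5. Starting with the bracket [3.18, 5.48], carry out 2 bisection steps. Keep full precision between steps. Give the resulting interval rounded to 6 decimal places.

[4.330000, 4.905000]

f(3.180000) = -10.387600, f(5.480000) = 9.530400 (opposite signs)
step 1: m = 4.330000, f(m) = -1.751100 < 0 → root in [4.330000, 5.480000]
step 2: m = 4.905000, f(m) = 3.559025 > 0 → root in [4.330000, 4.905000]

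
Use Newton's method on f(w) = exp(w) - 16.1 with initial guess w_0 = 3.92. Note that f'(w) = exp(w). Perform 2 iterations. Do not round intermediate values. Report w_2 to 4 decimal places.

2.8703

Newton update: w ← w − f(w)/f'(w).
w_0 = 3.920000: f = 34.300445, f' = 50.400445 → w_1 = 3.920000 - (34.300445)/(50.400445) = 3.239442
w_1 = 3.239442: f = 9.419468, f' = 25.519468 → w_2 = 3.239442 - (9.419468)/(25.519468) = 2.870333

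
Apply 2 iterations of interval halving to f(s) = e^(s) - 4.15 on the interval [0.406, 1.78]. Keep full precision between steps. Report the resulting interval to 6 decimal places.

[1.093000, 1.436500]

f(0.406000) = -2.649197, f(1.780000) = 1.779856 (opposite signs)
step 1: m = 1.093000, f(m) = -1.166790 < 0 → root in [1.093000, 1.780000]
step 2: m = 1.436500, f(m) = 0.055949 > 0 → root in [1.093000, 1.436500]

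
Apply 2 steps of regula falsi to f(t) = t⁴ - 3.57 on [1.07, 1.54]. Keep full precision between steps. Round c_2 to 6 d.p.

1.364721

f(1.070000) = -2.259204, f(1.540000) = 2.054487
step 1: c = 1.316153, f(c) = -0.569284 < 0 → new bracket [1.316153, 1.540000]
step 2: c = 1.364721, f(c) = -0.101229 < 0 → new bracket [1.364721, 1.540000]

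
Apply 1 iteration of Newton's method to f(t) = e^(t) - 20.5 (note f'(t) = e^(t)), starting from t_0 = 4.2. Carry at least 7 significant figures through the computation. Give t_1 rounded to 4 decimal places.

3.5074

t_0 = 4.200000: f = 46.186331, f' = 66.686331 → t_1 = 4.200000 - (46.186331)/(66.686331) = 3.507409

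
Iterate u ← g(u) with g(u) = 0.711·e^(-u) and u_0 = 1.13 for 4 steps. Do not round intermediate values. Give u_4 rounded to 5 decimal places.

u_1 = g(1.130000) = 0.229677
u_2 = g(0.229677) = 0.565096
u_3 = g(0.565096) = 0.404065
u_4 = g(0.404065) = 0.474664

0.47466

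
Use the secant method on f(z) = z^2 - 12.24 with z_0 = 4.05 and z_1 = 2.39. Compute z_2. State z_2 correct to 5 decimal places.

f(z_0) = 4.162500, f(z_1) = -6.527900
z_2 = 2.390000 - (-6.527900)·(2.390000 - 4.050000)/(-6.527900 - (4.162500)) = 3.403649; f(z_2) = -0.655173

3.40365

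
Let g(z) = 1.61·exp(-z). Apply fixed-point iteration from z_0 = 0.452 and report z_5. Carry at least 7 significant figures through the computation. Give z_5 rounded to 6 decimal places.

0.838462

z_1 = g(0.452000) = 1.024530
z_2 = g(1.024530) = 0.577934
z_3 = g(0.577934) = 0.903301
z_4 = g(0.903301) = 0.652420
z_5 = g(0.652420) = 0.838462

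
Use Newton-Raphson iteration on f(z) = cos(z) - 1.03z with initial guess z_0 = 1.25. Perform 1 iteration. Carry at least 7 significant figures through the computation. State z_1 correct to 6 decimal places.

Newton update: z ← z − f(z)/f'(z).
f'(z) = -sin(z) - 1.03
z_0 = 1.250000: f = -0.972178, f' = -1.978985 → z_1 = 1.250000 - (-0.972178)/(-1.978985) = 0.758749

0.758749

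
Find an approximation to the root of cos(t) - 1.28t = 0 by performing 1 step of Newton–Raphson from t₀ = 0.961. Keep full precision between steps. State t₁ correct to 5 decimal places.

0.64793

Newton update: t ← t − f(t)/f'(t).
f'(t) = -sin(t) - 1.28
t_0 = 0.961000: f = -0.657379, f' = -2.099765 → t_1 = 0.961000 - (-0.657379)/(-2.099765) = 0.647927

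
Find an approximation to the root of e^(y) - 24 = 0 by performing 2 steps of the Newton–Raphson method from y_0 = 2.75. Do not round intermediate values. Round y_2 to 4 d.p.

Newton update: y ← y − f(y)/f'(y).
f'(y) = e^(y)
y_0 = 2.750000: f = -8.357368, f' = 15.642632 → y_1 = 2.750000 - (-8.357368)/(15.642632) = 3.284269
y_1 = 3.284269: f = 2.689458, f' = 26.689458 → y_2 = 3.284269 - (2.689458)/(26.689458) = 3.183500

3.1835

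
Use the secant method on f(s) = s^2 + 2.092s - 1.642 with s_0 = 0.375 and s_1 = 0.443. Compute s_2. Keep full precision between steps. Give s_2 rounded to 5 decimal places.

0.62135

f(s_0) = -0.716875, f(s_1) = -0.518995
s_2 = 0.443000 - (-0.518995)·(0.443000 - 0.375000)/(-0.518995 - (-0.716875)) = 0.621349; f(s_2) = 0.043936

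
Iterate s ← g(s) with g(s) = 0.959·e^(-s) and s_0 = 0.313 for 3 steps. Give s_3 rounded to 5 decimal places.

s_1 = g(0.313000) = 0.701269
s_2 = g(0.701269) = 0.475622
s_3 = g(0.475622) = 0.596017

0.59602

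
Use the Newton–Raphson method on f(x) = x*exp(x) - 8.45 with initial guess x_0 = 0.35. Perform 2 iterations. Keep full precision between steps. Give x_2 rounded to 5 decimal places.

Newton update: x ← x − f(x)/f'(x).
f'(x) = (x+1)*exp(x)
x_0 = 0.350000: f = -7.953326, f' = 1.915741 → x_1 = 0.350000 - (-7.953326)/(1.915741) = 4.501566
x_1 = 4.501566: f = 397.403221, f' = 496.011447 → x_2 = 4.501566 - (397.403221)/(496.011447) = 3.700369

3.70037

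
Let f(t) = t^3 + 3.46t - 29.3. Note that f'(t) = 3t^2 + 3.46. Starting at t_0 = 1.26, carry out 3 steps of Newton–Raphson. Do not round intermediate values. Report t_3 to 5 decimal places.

2.74848

t_0 = 1.260000: f = -22.940024, f' = 8.222800 → t_1 = 1.260000 - (-22.940024)/(8.222800) = 4.049807
t_1 = 4.049807: f = 51.132954, f' = 52.662807 → t_2 = 4.049807 - (51.132954)/(52.662807) = 3.078857
t_2 = 3.078857: f = 10.538436, f' = 31.898079 → t_3 = 3.078857 - (10.538436)/(31.898079) = 2.748478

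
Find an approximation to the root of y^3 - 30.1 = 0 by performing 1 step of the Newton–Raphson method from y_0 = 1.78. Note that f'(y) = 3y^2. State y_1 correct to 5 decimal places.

4.35335

y_0 = 1.780000: f = -24.460248, f' = 9.505200 → y_1 = 1.780000 - (-24.460248)/(9.505200) = 4.353354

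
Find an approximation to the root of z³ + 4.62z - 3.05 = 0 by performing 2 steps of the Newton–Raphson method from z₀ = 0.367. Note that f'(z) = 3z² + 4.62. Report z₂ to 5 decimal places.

z_0 = 0.367000: f = -1.305029, f' = 5.024067 → z_1 = 0.367000 - (-1.305029)/(5.024067) = 0.626756
z_1 = 0.626756: f = 0.091814, f' = 5.798467 → z_2 = 0.626756 - (0.091814)/(5.798467) = 0.610921

0.61092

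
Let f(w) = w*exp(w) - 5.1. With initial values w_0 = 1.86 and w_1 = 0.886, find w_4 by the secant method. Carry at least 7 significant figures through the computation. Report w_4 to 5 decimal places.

1.33092

f(w_0) = 6.848150, f(w_1) = -2.951088
w_2 = 0.886000 - (-2.951088)·(0.886000 - 1.860000)/(-2.951088 - (6.848150)) = 1.179325; f(w_2) = -1.264626
w_3 = 1.179325 - (-1.264626)·(1.179325 - 0.886000)/(-1.264626 - (-2.951088)) = 1.399280; f(w_3) = 0.570278
w_4 = 1.399280 - (0.570278)·(1.399280 - 1.179325)/(0.570278 - (-1.264626)) = 1.330919; f(w_4) = -0.063108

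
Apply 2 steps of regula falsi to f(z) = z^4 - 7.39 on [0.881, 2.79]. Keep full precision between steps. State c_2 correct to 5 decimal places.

False-position update: c = (a·f(b) − b·f(a))/(f(b) − f(a)); replace the endpoint whose sign matches f(c).
f(0.881000) = -6.787574, f(2.790000) = 53.202213
step 1: c = 1.096995, f(c) = -5.941835 < 0 → new bracket [1.096995, 2.790000]
step 2: c = 1.267080, f(c) = -4.812393 < 0 → new bracket [1.267080, 2.790000]

1.26708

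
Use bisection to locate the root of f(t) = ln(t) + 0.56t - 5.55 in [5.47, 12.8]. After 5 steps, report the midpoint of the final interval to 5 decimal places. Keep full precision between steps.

f(5.470000) = -0.787521, f(12.800000) = 4.167445 (opposite signs)
step 1: m = 9.135000, f(m) = 1.777713 > 0 → root in [5.470000, 9.135000]
step 2: m = 7.302500, f(m) = 0.527617 > 0 → root in [5.470000, 7.302500]
step 3: m = 6.386250, f(m) = -0.119553 < 0 → root in [6.386250, 7.302500]
step 4: m = 6.844375, f(m) = 0.206277 > 0 → root in [6.386250, 6.844375]
step 5: m = 6.615312, f(m) = 0.043962 > 0 → root in [6.386250, 6.615312]
Midpoint of [6.386250, 6.615312] = 6.500781

6.50078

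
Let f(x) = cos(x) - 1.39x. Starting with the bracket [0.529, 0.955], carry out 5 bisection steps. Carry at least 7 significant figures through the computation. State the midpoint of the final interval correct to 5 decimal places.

f(0.529000) = 0.128002, f(0.955000) = -0.749841 (opposite signs)
step 1: m = 0.742000, f(m) = -0.294261 < 0 → root in [0.529000, 0.742000]
step 2: m = 0.635500, f(m) = -0.078570 < 0 → root in [0.529000, 0.635500]
step 3: m = 0.582250, f(m) = 0.025900 > 0 → root in [0.582250, 0.635500]
step 4: m = 0.608875, f(m) = -0.026044 < 0 → root in [0.582250, 0.608875]
step 5: m = 0.595562, f(m) = 0.000001 > 0 → root in [0.595562, 0.608875]
Midpoint of [0.595562, 0.608875] = 0.602219

0.60222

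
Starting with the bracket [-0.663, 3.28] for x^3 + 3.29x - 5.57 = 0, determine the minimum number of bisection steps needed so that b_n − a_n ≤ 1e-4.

Initial width b − a = 3.28 − -0.663 = 3.943000.
After n steps the width is (b−a)/2^n; need (b−a)/2^n ≤ 1e-4.
So n ≥ log₂(3.943000/1e-4) = log₂(39430.0000) ≈ 15.2670.
Hence n = 16.

16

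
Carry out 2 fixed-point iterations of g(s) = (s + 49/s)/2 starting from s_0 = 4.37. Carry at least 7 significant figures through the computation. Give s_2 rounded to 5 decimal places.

s_1 = g(4.370000) = 7.791407
s_2 = g(7.791407) = 7.040193

7.04019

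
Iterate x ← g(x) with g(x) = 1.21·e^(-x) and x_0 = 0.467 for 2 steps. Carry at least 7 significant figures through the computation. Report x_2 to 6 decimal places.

x_1 = g(0.467000) = 0.758525
x_2 = g(0.758525) = 0.566712

0.566712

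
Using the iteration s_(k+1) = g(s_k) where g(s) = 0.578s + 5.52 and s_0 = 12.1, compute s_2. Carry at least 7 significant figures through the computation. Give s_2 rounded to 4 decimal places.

s_1 = g(12.100000) = 12.513800
s_2 = g(12.513800) = 12.752976

12.7530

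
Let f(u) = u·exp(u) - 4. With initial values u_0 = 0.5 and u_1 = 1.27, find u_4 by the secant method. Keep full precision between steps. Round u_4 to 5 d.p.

1.20223

f(u_0) = -3.175639, f(u_1) = 0.522283
u_2 = 1.270000 - (0.522283)·(1.270000 - 0.500000)/(0.522283 - (-3.175639)) = 1.161248; f(u_2) = -0.291073
u_3 = 1.161248 - (-0.291073)·(1.161248 - 1.270000)/(-0.291073 - (0.522283)) = 1.200166; f(u_3) = -0.014643
u_4 = 1.200166 - (-0.014643)·(1.200166 - 1.161248)/(-0.014643 - (-0.291073)) = 1.202228; f(u_4) = 0.000442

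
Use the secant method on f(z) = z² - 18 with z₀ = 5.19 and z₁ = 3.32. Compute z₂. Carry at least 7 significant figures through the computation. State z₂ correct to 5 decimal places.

4.13993

Secant update: z_(k+1) = z_k − f(z_k)·(z_k − z_(k-1))/(f(z_k) − f(z_(k-1))).
f(z_0) = 8.936100, f(z_1) = -6.977600
z_2 = 3.320000 - (-6.977600)·(3.320000 - 5.190000)/(-6.977600 - (8.936100)) = 4.139929; f(z_2) = -0.860984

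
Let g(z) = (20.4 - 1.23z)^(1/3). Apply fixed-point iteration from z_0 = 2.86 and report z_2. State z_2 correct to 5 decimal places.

2.58356

z_1 = g(2.860000) = 2.565329
z_2 = g(2.565329) = 2.583557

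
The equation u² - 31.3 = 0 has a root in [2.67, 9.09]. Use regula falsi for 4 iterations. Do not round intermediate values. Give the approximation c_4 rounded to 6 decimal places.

5.581944

False-position update: c = (a·f(b) − b·f(a))/(f(b) − f(a)); replace the endpoint whose sign matches f(c).
f(2.670000) = -24.171100, f(9.090000) = 51.328100
step 1: c = 4.725366, f(c) = -8.970920 < 0 → new bracket [4.725366, 9.090000]
step 2: c = 5.374709, f(c) = -2.412500 < 0 → new bracket [5.374709, 9.090000]
step 3: c = 5.541495, f(c) = -0.591838 < 0 → new bracket [5.541495, 9.090000]
step 4: c = 5.581944, f(c) = -0.141900 < 0 → new bracket [5.581944, 9.090000]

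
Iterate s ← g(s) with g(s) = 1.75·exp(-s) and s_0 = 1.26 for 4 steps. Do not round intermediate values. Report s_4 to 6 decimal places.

0.957433

s_1 = g(1.260000) = 0.496395
s_2 = g(0.496395) = 1.065262
s_3 = g(1.065262) = 0.603115
s_4 = g(0.603115) = 0.957433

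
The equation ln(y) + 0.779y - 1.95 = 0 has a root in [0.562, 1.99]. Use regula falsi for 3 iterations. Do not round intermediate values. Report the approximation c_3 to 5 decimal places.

f(0.562000) = -2.088455, f(1.990000) = 0.288345
step 1: c = 1.816760, f(c) = 0.062311 > 0 → new bracket [0.562000, 1.816760]
step 2: c = 1.780408, f(c) = 0.013780 > 0 → new bracket [0.562000, 1.780408]
step 3: c = 1.772421, f(c) = 0.003063 > 0 → new bracket [0.562000, 1.772421]

1.77242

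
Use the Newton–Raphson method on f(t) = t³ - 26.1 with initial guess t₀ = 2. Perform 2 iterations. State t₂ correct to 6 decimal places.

3.045723

f'(t) = 3t²
t_0 = 2.000000: f = -18.100000, f' = 12.000000 → t_1 = 2.000000 - (-18.100000)/(12.000000) = 3.508333
t_1 = 3.508333: f = 17.081980, f' = 36.925208 → t_2 = 3.508333 - (17.081980)/(36.925208) = 3.045723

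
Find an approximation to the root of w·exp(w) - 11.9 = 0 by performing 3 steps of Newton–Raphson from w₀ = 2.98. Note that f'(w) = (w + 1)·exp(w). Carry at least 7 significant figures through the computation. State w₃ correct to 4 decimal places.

w_0 = 2.980000: f = 46.769694, f' = 78.357510 → w_1 = 2.980000 - (46.769694)/(78.357510) = 2.383124
w_1 = 2.383124: f = 13.930001, f' = 36.668715 → w_2 = 2.383124 - (13.930001)/(36.668715) = 2.003236
w_2 = 2.003236: f = 2.950009, f' = 22.263018 → w_3 = 2.003236 - (2.950009)/(22.263018) = 1.870729

1.8707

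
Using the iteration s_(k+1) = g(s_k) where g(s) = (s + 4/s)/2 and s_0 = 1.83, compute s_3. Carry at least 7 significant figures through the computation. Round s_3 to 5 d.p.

2.00000

s_1 = g(1.830000) = 2.007896
s_2 = g(2.007896) = 2.000016
s_3 = g(2.000016) = 2.000000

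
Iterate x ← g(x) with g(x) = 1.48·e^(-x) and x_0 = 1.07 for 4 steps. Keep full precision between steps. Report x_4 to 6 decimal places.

0.806357

x_1 = g(1.070000) = 0.507653
x_2 = g(0.507653) = 0.890822
x_3 = g(0.890822) = 0.607271
x_4 = g(0.607271) = 0.806357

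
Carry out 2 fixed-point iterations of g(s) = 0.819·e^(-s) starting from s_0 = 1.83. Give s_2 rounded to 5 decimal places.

s_1 = g(1.830000) = 0.131379
s_2 = g(0.131379) = 0.718169

0.71817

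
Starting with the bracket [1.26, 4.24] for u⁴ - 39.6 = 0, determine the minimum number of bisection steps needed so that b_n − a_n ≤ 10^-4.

15

Initial width b − a = 4.24 − 1.26 = 2.980000.
After n steps the width is (b−a)/2^n; need (b−a)/2^n ≤ 10^-4.
So n ≥ log₂(2.980000/10^-4) = log₂(29800.0000) ≈ 14.8630.
Hence n = 15.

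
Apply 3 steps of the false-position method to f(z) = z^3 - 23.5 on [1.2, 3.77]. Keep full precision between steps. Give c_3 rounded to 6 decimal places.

False-position update: c = (a·f(b) − b·f(a))/(f(b) − f(a)); replace the endpoint whose sign matches f(c).
f(1.200000) = -21.772000, f(3.770000) = 30.082633
step 1: c = 2.279056, f(c) = -11.662368 < 0 → new bracket [2.279056, 3.770000]
step 2: c = 2.695583, f(c) = -3.913437 < 0 → new bracket [2.695583, 3.770000]
step 3: c = 2.819264, f(c) = -1.091785 < 0 → new bracket [2.819264, 3.770000]

2.819264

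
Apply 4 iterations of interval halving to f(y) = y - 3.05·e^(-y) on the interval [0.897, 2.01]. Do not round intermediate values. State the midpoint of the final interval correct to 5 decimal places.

1.07091

f(0.897000) = -0.346763, f(2.010000) = 1.601335 (opposite signs)
step 1: m = 1.453500, f(m) = 0.740560 > 0 → root in [0.897000, 1.453500]
step 2: m = 1.175250, f(m) = 0.233588 > 0 → root in [0.897000, 1.175250]
step 3: m = 1.036125, f(m) = -0.046097 < 0 → root in [1.036125, 1.175250]
step 4: m = 1.105688, f(m) = 0.096189 > 0 → root in [1.036125, 1.105688]
Midpoint of [1.036125, 1.105688] = 1.070906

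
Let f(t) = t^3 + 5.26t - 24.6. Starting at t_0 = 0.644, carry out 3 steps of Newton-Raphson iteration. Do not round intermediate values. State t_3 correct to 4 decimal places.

2.3795

f'(t) = 3t^2 + 5.26
t_0 = 0.644000: f = -20.945470, f' = 6.504208 → t_1 = 0.644000 - (-20.945470)/(6.504208) = 3.864295
t_1 = 3.864295: f = 53.430854, f' = 50.058333 → t_2 = 3.864295 - (53.430854)/(50.058333) = 2.796923
t_2 = 2.796923: f = 11.991535, f' = 28.728342 → t_3 = 2.796923 - (11.991535)/(28.728342) = 2.379512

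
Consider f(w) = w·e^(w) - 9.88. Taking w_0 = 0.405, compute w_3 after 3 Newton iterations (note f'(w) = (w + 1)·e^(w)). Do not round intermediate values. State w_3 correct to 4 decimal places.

3.2298

w_0 = 0.405000: f = -9.272782, f' = 2.106520 → w_1 = 0.405000 - (-9.272782)/(2.106520) = 4.806944
w_1 = 4.806944: f = 578.283618, f' = 710.520703 → w_2 = 4.806944 - (578.283618)/(710.520703) = 3.993057
w_2 = 3.993057: f = 206.624996, f' = 270.725364 → w_3 = 3.993057 - (206.624996)/(270.725364) = 3.229829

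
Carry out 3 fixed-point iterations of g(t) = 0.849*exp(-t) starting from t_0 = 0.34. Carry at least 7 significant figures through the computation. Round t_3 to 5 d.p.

0.53385

t_1 = g(0.340000) = 0.604293
t_2 = g(0.604293) = 0.463945
t_3 = g(0.463945) = 0.533850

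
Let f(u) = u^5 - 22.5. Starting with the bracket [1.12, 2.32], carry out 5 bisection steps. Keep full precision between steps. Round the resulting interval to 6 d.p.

[1.832500, 1.870000]

f(1.120000) = -20.737658, f(2.320000) = 44.710933 (opposite signs)
step 1: m = 1.720000, f(m) = -7.446335 < 0 → root in [1.720000, 2.320000]
step 2: m = 2.020000, f(m) = 11.132322 > 0 → root in [1.720000, 2.020000]
step 3: m = 1.870000, f(m) = 0.366939 > 0 → root in [1.720000, 1.870000]
step 4: m = 1.795000, f(m) = -3.865306 < 0 → root in [1.795000, 1.870000]
step 5: m = 1.832500, f(m) = -1.835737 < 0 → root in [1.832500, 1.870000]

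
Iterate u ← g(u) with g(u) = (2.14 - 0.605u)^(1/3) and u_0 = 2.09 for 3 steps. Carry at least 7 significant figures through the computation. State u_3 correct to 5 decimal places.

1.12876

u_1 = g(2.090000) = 0.956666
u_2 = g(0.956666) = 1.160080
u_3 = g(1.160080) = 1.128760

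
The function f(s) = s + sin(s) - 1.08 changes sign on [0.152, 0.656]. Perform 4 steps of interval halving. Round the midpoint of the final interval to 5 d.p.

0.54575

f(0.152000) = -0.776585, f(0.656000) = 0.185952 (opposite signs)
step 1: m = 0.404000, f(m) = -0.282901 < 0 → root in [0.404000, 0.656000]
step 2: m = 0.530000, f(m) = -0.044467 < 0 → root in [0.530000, 0.656000]
step 3: m = 0.593000, f(m) = 0.071851 > 0 → root in [0.530000, 0.593000]
step 4: m = 0.561500, f(m) = 0.013956 > 0 → root in [0.530000, 0.561500]
Midpoint of [0.530000, 0.561500] = 0.545750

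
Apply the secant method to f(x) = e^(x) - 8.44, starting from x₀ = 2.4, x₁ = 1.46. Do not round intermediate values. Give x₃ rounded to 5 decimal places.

2.16899

f(x_0) = 2.583176, f(x_1) = -4.134040
x_2 = 1.460000 - (-4.134040)·(1.460000 - 2.400000)/(-4.134040 - (2.583176)) = 2.038513; f(x_2) = -0.760817
x_3 = 2.038513 - (-0.760817)·(2.038513 - 1.460000)/(-0.760817 - (-4.134040)) = 2.168994; f(x_3) = 0.309482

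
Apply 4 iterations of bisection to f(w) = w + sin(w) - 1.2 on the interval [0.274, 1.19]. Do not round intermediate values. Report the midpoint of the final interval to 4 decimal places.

f(0.274000) = -0.655416, f(1.190000) = 0.918369 (opposite signs)
step 1: m = 0.732000, f(m) = 0.200359 > 0 → root in [0.274000, 0.732000]
step 2: m = 0.503000, f(m) = -0.214944 < 0 → root in [0.503000, 0.732000]
step 3: m = 0.617500, f(m) = -0.003501 < 0 → root in [0.617500, 0.732000]
step 4: m = 0.674750, f(m) = 0.099452 > 0 → root in [0.617500, 0.674750]
Midpoint of [0.617500, 0.674750] = 0.646125

0.6461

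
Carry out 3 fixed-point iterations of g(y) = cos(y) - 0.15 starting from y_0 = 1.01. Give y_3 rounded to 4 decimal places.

y_1 = g(1.010000) = 0.381861
y_2 = g(0.381861) = 0.777973
y_3 = g(0.777973) = 0.562338

0.5623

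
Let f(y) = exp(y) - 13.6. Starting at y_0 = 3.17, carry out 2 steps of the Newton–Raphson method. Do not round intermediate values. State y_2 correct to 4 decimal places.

f'(y) = exp(y)
y_0 = 3.170000: f = 10.207484, f' = 23.807484 → y_1 = 3.170000 - (10.207484)/(23.807484) = 2.741249
y_1 = 2.741249: f = 1.906339, f' = 15.506339 → y_2 = 2.741249 - (1.906339)/(15.506339) = 2.618310

2.6183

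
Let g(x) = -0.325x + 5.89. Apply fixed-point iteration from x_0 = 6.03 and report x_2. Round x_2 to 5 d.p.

4.61267

x_1 = g(6.030000) = 3.930250
x_2 = g(3.930250) = 4.612669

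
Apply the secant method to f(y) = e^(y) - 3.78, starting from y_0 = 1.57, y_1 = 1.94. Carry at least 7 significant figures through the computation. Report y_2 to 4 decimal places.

f(y_0) = 1.026648, f(y_1) = 3.178751
y_2 = 1.940000 - (3.178751)·(1.940000 - 1.570000)/(3.178751 - (1.026648)) = 1.393494; f(y_2) = 0.248901

1.3935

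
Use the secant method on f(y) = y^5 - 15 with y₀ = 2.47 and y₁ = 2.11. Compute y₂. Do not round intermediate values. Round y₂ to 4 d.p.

f(y_0) = 76.935823, f(y_1) = 26.822720
y_2 = 2.110000 - (26.822720)·(2.110000 - 2.470000)/(26.822720 - (76.935823)) = 1.917312; f(y_2) = 10.909813

1.9173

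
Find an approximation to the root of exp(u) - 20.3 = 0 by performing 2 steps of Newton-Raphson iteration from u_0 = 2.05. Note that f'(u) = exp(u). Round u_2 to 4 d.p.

3.1840

u_0 = 2.050000: f = -12.532099, f' = 7.767901 → u_1 = 2.050000 - (-12.532099)/(7.767901) = 3.663319
u_1 = 3.663319: f = 18.690520, f' = 38.990520 → u_2 = 3.663319 - (18.690520)/(38.990520) = 3.183958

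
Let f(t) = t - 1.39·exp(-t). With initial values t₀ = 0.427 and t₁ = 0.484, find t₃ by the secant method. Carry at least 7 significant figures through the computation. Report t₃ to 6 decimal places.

0.693702

Secant update: t_(k+1) = t_k − f(t_k)·(t_k − t_(k-1))/(f(t_k) − f(t_(k-1))).
f(t_0) = -0.479924, f(t_1) = -0.372675
t_2 = 0.484000 - (-0.372675)·(0.484000 - 0.427000)/(-0.372675 - (-0.479924)) = 0.682067; f(t_2) = -0.020676
t_3 = 0.682067 - (-0.020676)·(0.682067 - 0.484000)/(-0.020676 - (-0.372675)) = 0.693702; f(t_3) = -0.000913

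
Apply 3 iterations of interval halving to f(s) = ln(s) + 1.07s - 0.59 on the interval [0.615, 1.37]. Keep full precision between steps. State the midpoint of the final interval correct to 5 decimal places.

0.75656

f(0.615000) = -0.418083, f(1.370000) = 1.190711 (opposite signs)
step 1: m = 0.992500, f(m) = 0.464447 > 0 → root in [0.615000, 0.992500]
step 2: m = 0.803750, f(m) = 0.051545 > 0 → root in [0.615000, 0.803750]
step 3: m = 0.709375, f(m) = -0.174340 < 0 → root in [0.709375, 0.803750]
Midpoint of [0.709375, 0.803750] = 0.756563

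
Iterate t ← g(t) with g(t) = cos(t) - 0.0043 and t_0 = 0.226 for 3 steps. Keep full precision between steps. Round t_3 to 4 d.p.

t_1 = g(0.226000) = 0.970271
t_2 = g(0.970271) = 0.560776
t_3 = g(0.560776) = 0.842542

0.8425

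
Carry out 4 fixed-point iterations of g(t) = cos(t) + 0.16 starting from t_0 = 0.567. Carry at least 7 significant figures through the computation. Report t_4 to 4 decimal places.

t_1 = g(0.567000) = 1.003516
t_2 = g(1.003516) = 0.697340
t_3 = g(0.697340) = 0.926553
t_4 = g(0.926553) = 0.760594

0.7606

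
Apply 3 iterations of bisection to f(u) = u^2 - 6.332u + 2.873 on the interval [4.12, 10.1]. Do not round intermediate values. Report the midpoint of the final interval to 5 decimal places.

5.98875

f(4.120000) = -6.240440, f(10.100000) = 40.929800 (opposite signs)
step 1: m = 7.110000, f(m) = 8.404580 > 0 → root in [4.120000, 7.110000]
step 2: m = 5.615000, f(m) = -1.152955 < 0 → root in [5.615000, 7.110000]
step 3: m = 6.362500, f(m) = 3.067056 > 0 → root in [5.615000, 6.362500]
Midpoint of [5.615000, 6.362500] = 5.988750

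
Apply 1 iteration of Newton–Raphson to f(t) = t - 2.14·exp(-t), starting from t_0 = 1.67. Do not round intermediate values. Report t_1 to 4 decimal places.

0.7667

f'(t) = 1 + 2.14·exp(-t)
t_0 = 1.670000: f = 1.267151, f' = 1.402849 → t_1 = 1.670000 - (1.267151)/(1.402849) = 0.766730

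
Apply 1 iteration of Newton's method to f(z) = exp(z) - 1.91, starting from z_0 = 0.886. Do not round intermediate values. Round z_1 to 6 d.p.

0.673496

Newton update: z ← z − f(z)/f'(z).
f'(z) = exp(z)
z_0 = 0.886000: f = 0.515409, f' = 2.425409 → z_1 = 0.886000 - (0.515409)/(2.425409) = 0.673496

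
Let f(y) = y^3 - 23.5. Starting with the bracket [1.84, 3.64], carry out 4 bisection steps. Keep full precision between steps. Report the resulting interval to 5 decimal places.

[2.85250, 2.96500]

f(1.840000) = -17.270496, f(3.640000) = 24.728544 (opposite signs)
step 1: m = 2.740000, f(m) = -2.929176 < 0 → root in [2.740000, 3.640000]
step 2: m = 3.190000, f(m) = 8.961759 > 0 → root in [2.740000, 3.190000]
step 3: m = 2.965000, f(m) = 2.565982 > 0 → root in [2.740000, 2.965000]
step 4: m = 2.852500, f(m) = -0.289903 < 0 → root in [2.852500, 2.965000]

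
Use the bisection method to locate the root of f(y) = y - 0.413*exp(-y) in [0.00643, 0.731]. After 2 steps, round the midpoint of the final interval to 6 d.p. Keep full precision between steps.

0.278144

f(0.006430) = -0.403923, f(0.731000) = 0.532171 (opposite signs)
step 1: m = 0.368715, f(m) = 0.083075 > 0 → root in [0.006430, 0.368715]
step 2: m = 0.187573, f(m) = -0.154792 < 0 → root in [0.187573, 0.368715]
Midpoint of [0.187573, 0.368715] = 0.278144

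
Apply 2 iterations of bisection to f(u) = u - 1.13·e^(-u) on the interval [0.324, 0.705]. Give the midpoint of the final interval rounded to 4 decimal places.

0.6574

f(0.324000) = -0.493273, f(0.705000) = 0.146657 (opposite signs)
step 1: m = 0.514500, f(m) = -0.161013 < 0 → root in [0.514500, 0.705000]
step 2: m = 0.609750, f(m) = -0.004390 < 0 → root in [0.609750, 0.705000]
Midpoint of [0.609750, 0.705000] = 0.657375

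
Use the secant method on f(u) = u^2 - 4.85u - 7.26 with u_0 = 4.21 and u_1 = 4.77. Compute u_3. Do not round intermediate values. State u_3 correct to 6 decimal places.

Secant update: u_(k+1) = u_k − f(u_k)·(u_k − u_(k-1))/(f(u_k) − f(u_(k-1))).
f(u_0) = -9.954400, f(u_1) = -7.641600
u_2 = 4.770000 - (-7.641600)·(4.770000 - 4.210000)/(-7.641600 - (-9.954400)) = 6.620266; f(u_2) = 4.459635
u_3 = 6.620266 - (4.459635)·(6.620266 - 4.770000)/(4.459635 - (-7.641600)) = 5.938393; f(u_3) = -0.796696

5.938393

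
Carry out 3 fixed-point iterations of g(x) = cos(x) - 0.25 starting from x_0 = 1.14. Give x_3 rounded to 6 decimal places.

0.491167

x_1 = g(1.140000) = 0.167595
x_2 = g(0.167595) = 0.735989
x_3 = g(0.735989) = 0.491167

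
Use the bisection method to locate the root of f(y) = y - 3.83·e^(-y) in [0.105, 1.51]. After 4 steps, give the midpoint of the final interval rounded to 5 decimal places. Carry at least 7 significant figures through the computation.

f(0.105000) = -3.343243, f(1.510000) = 0.663915 (opposite signs)
step 1: m = 0.807500, f(m) = -0.900571 < 0 → root in [0.807500, 1.510000]
step 2: m = 1.158750, f(m) = -0.043404 < 0 → root in [1.158750, 1.510000]
step 3: m = 1.334375, f(m) = 0.325849 > 0 → root in [1.158750, 1.334375]
step 4: m = 1.246563, f(m) = 0.145471 > 0 → root in [1.158750, 1.246563]
Midpoint of [1.158750, 1.246563] = 1.202656

1.20266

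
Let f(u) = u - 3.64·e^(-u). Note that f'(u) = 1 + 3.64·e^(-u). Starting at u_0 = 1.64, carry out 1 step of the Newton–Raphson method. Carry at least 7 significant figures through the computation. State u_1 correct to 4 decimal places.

1.0926

Newton update: u ← u − f(u)/f'(u).
u_0 = 1.640000: f = 0.933913, f' = 1.706087 → u_1 = 1.640000 - (0.933913)/(1.706087) = 1.092600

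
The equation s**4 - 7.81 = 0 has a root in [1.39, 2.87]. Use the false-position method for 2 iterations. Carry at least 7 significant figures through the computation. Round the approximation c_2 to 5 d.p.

f(1.390000) = -4.076990, f(2.870000) = 60.036522
step 1: c = 1.484113, f(c) = -2.958585 < 0 → new bracket [1.484113, 2.870000]
step 2: c = 1.549202, f(c) = -2.049870 < 0 → new bracket [1.549202, 2.870000]

1.54920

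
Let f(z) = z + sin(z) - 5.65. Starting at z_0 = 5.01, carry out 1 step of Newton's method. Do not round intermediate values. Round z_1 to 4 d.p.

f'(z) = 1 + cos(z)
z_0 = 5.010000: f = -1.596040, f' = 1.293237 → z_1 = 5.010000 - (-1.596040)/(1.293237) = 6.244143

6.2441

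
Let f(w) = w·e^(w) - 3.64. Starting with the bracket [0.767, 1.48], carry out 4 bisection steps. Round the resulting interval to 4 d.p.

f(0.767000) = -1.988421, f(1.480000) = 2.861560 (opposite signs)
step 1: m = 1.123500, f(m) = -0.184563 < 0 → root in [1.123500, 1.480000]
step 2: m = 1.301750, f(m) = 1.144873 > 0 → root in [1.123500, 1.301750]
step 3: m = 1.212625, f(m) = 0.437208 > 0 → root in [1.123500, 1.212625]
step 4: m = 1.168063, f(m) = 0.116204 > 0 → root in [1.123500, 1.168063]

[1.1235, 1.1681]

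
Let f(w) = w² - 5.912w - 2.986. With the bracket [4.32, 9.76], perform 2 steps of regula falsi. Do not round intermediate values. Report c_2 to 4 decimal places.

f(4.320000) = -9.863440, f(9.760000) = 34.570480
step 1: c = 5.527571, f(c) = -5.110959 < 0 → new bracket [5.527571, 9.760000]
step 2: c = 6.072707, f(c) = -2.010075 < 0 → new bracket [6.072707, 9.760000]

6.0727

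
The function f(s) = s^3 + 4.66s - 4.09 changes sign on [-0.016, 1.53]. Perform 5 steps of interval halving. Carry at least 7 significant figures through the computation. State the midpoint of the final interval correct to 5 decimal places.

0.78116

f(-0.016000) = -4.164564, f(1.530000) = 6.621377 (opposite signs)
step 1: m = 0.757000, f(m) = -0.128582 < 0 → root in [0.757000, 1.530000]
step 2: m = 1.143500, f(m) = 2.733942 > 0 → root in [0.757000, 1.143500]
step 3: m = 0.950250, f(m) = 1.196217 > 0 → root in [0.757000, 0.950250]
step 4: m = 0.853625, f(m) = 0.509908 > 0 → root in [0.757000, 0.853625]
step 5: m = 0.805313, f(m) = 0.185024 > 0 → root in [0.757000, 0.805313]
Midpoint of [0.757000, 0.805313] = 0.781156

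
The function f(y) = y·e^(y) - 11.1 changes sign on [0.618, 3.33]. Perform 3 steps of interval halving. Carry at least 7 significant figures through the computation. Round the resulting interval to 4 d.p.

[1.6350, 1.9740]

f(0.618000) = -9.953478, f(3.330000) = 81.934678 (opposite signs)
step 1: m = 1.974000, f(m) = 3.111648 > 0 → root in [0.618000, 1.974000]
step 2: m = 1.296000, f(m) = -6.363575 < 0 → root in [1.296000, 1.974000]
step 3: m = 1.635000, f(m) = -2.713336 < 0 → root in [1.635000, 1.974000]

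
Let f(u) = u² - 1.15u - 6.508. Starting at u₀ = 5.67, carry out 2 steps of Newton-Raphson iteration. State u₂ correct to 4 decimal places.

3.2467

Newton update: u ← u − f(u)/f'(u).
f'(u) = 2u - 1.15
u_0 = 5.670000: f = 19.120400, f' = 10.190000 → u_1 = 5.670000 - (19.120400)/(10.190000) = 3.793611
u_1 = 3.793611: f = 3.520834, f' = 6.437223 → u_2 = 3.793611 - (3.520834)/(6.437223) = 3.246662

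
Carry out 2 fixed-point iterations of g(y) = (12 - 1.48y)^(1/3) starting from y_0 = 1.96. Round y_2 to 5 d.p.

2.07314

y_1 = g(1.960000) = 2.087698
y_2 = g(2.087698) = 2.073143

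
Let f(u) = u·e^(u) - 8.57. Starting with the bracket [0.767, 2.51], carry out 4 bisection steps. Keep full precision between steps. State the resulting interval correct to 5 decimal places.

[1.63850, 1.74744]

f(0.767000) = -6.918421, f(2.510000) = 22.315374 (opposite signs)
step 1: m = 1.638500, f(m) = -0.135915 < 0 → root in [1.638500, 2.510000]
step 2: m = 2.074250, f(m) = 7.938075 > 0 → root in [1.638500, 2.074250]
step 3: m = 1.856375, f(m) = 3.311715 > 0 → root in [1.638500, 1.856375]
step 4: m = 1.747437, f(m) = 1.460073 > 0 → root in [1.638500, 1.747437]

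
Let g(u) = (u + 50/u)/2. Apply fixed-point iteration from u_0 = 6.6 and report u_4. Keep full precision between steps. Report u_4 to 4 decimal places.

7.0711

u_1 = g(6.600000) = 7.087879
u_2 = g(7.087879) = 7.071088
u_3 = g(7.071088) = 7.071068
u_4 = g(7.071068) = 7.071068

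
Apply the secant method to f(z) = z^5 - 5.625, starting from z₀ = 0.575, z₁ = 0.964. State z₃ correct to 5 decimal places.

0.99012

Secant update: z_(k+1) = z_k − f(z_k)·(z_k − z_(k-1))/(f(z_k) − f(z_(k-1))).
f(z_0) = -5.562145, f(z_1) = -4.792498
z_2 = 0.964000 - (-4.792498)·(0.964000 - 0.575000)/(-4.792498 - (-5.562145)) = 3.386256; f(z_2) = 439.619944
z_3 = 3.386256 - (439.619944)·(3.386256 - 0.964000)/(439.619944 - (-4.792498)) = 0.990121; f(z_3) = -4.673427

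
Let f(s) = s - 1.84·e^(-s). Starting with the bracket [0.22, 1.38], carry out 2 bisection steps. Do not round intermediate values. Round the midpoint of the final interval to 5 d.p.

f(0.220000) = -1.256635, f(1.380000) = 0.917095 (opposite signs)
step 1: m = 0.800000, f(m) = -0.026765 < 0 → root in [0.800000, 1.380000]
step 2: m = 1.090000, f(m) = 0.471362 > 0 → root in [0.800000, 1.090000]
Midpoint of [0.800000, 1.090000] = 0.945000

0.94500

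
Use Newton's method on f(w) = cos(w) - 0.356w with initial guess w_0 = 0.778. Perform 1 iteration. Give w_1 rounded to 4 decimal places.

1.1895

f'(w) = -sin(w) - 0.356
w_0 = 0.778000: f = 0.435351, f' = -1.057856 → w_1 = 0.778000 - (0.435351)/(-1.057856) = 1.189541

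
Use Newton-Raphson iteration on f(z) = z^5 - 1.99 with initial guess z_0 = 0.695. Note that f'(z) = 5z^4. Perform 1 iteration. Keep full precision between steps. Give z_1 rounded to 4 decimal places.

2.2619

z_0 = 0.695000: f = -1.827847, f' = 1.166566 → z_1 = 0.695000 - (-1.827847)/(1.166566) = 2.261862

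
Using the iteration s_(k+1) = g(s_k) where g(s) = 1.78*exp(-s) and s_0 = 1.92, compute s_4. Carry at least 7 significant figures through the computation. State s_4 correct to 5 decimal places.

s_1 = g(1.920000) = 0.260960
s_2 = g(0.260960) = 1.371154
s_3 = g(1.371154) = 0.451789
s_4 = g(0.451789) = 1.132950

1.13295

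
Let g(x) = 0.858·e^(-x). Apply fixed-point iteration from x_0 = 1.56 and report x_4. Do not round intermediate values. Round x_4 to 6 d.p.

0.564243

x_1 = g(1.560000) = 0.180297
x_2 = g(0.180297) = 0.716449
x_3 = g(0.716449) = 0.419119
x_4 = g(0.419119) = 0.564243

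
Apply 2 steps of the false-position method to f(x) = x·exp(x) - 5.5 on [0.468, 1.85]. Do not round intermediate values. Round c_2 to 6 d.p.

f(0.468000) = -4.752699, f(1.850000) = 6.265666
step 1: c = 1.064117, f(c) = -2.415895 < 0 → new bracket [1.064117, 1.850000]
step 2: c = 1.282811, f(c) = -0.873201 < 0 → new bracket [1.282811, 1.850000]

1.282811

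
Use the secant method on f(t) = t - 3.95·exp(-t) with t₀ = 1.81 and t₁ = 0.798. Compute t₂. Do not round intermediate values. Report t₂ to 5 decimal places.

1.26077

f(t_0) = 1.163566, f(t_1) = -0.980403
t_2 = 0.798000 - (-0.980403)·(0.798000 - 1.810000)/(-0.980403 - (1.163566)) = 1.260771; f(t_2) = 0.141202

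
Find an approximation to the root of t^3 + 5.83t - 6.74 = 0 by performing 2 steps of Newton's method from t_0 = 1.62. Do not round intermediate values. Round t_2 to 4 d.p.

0.9948

f'(t) = 3t^2 + 5.83
t_0 = 1.620000: f = 6.956128, f' = 13.703200 → t_1 = 1.620000 - (6.956128)/(13.703200) = 1.112372
t_1 = 1.112372: f = 1.121546, f' = 9.542114 → t_2 = 1.112372 - (1.121546)/(9.542114) = 0.994836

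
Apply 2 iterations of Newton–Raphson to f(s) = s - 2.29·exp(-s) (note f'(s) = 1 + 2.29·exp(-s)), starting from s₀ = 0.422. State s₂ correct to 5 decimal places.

s_0 = 0.422000: f = -1.079631, f' = 2.501631 → s_1 = 0.422000 - (-1.079631)/(2.501631) = 0.853571
s_1 = 0.853571: f = -0.121721, f' = 1.975291 → s_2 = 0.853571 - (-0.121721)/(1.975291) = 0.915192

0.91519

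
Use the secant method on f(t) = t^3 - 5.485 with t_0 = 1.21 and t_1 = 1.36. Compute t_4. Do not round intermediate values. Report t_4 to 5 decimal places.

f(t_0) = -3.713439, f(t_1) = -2.969544
t_2 = 1.360000 - (-2.969544)·(1.360000 - 1.210000)/(-2.969544 - (-3.713439)) = 1.958783; f(t_2) = 2.030518
t_3 = 1.958783 - (2.030518)·(1.958783 - 1.360000)/(2.030518 - (-2.969544)) = 1.715618; f(t_3) = -0.435344
t_4 = 1.715618 - (-0.435344)·(1.715618 - 1.958783)/(-0.435344 - (2.030518)) = 1.758548; f(t_4) = -0.046702

1.75855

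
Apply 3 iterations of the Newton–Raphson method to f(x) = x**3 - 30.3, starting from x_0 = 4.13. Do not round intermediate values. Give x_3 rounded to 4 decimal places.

3.1176

f'(x) = 3x**2
x_0 = 4.130000: f = 40.144997, f' = 51.170700 → x_1 = 4.130000 - (40.144997)/(51.170700) = 3.345469
x_1 = 3.345469: f = 7.143036, f' = 33.576490 → x_2 = 3.345469 - (7.143036)/(33.576490) = 3.132730
x_2 = 3.132730: f = 0.444599, f' = 29.441989 → x_3 = 3.132730 - (0.444599)/(29.441989) = 3.117629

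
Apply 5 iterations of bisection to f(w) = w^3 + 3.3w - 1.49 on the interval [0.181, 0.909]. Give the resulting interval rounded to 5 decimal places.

[0.40850, 0.43125]

f(0.181000) = -0.886770, f(0.909000) = 2.260789 (opposite signs)
step 1: m = 0.545000, f(m) = 0.470379 > 0 → root in [0.181000, 0.545000]
step 2: m = 0.363000, f(m) = -0.244268 < 0 → root in [0.363000, 0.545000]
step 3: m = 0.454000, f(m) = 0.101777 > 0 → root in [0.363000, 0.454000]
step 4: m = 0.408500, f(m) = -0.073783 < 0 → root in [0.408500, 0.454000]
step 5: m = 0.431250, f(m) = 0.013327 > 0 → root in [0.408500, 0.431250]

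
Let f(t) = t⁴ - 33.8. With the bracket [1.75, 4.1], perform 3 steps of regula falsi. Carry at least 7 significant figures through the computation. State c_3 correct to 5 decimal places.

f(1.750000) = -24.421094, f(4.100000) = 248.776100
step 1: c = 1.960066, f(c) = -19.040107 < 0 → new bracket [1.960066, 4.100000]
step 2: c = 2.112203, f(c) = -13.895906 < 0 → new bracket [2.112203, 4.100000]
step 3: c = 2.217361, f(c) = -9.626142 < 0 → new bracket [2.217361, 4.100000]

2.21736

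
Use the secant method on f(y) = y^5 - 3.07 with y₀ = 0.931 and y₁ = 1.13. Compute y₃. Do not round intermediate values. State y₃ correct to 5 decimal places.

f(y_0) = -2.370563, f(y_1) = -1.227565
y_2 = 1.130000 - (-1.227565)·(1.130000 - 0.931000)/(-1.227565 - (-2.370563)) = 1.343723; f(y_2) = 1.310758
y_3 = 1.343723 - (1.310758)·(1.343723 - 1.130000)/(1.310758 - (-1.227565)) = 1.233359; f(y_3) = -0.216039

1.23336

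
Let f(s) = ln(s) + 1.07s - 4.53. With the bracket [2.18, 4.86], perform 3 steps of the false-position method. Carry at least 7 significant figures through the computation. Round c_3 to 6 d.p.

False-position update: c = (a·f(b) − b·f(a))/(f(b) − f(a)); replace the endpoint whose sign matches f(c).
f(2.180000) = -1.418075, f(4.860000) = 2.251238
step 1: c = 3.215736, f(c) = 0.078894 > 0 → new bracket [2.180000, 3.215736]
step 2: c = 3.161150, f(c) = 0.003367 > 0 → new bracket [2.180000, 3.161150]
step 3: c = 3.158826, f(c) = 0.000145 > 0 → new bracket [2.180000, 3.158826]

3.158826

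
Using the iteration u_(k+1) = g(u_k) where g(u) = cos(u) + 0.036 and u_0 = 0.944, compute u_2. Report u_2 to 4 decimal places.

u_1 = g(0.944000) = 0.622553
u_2 = g(0.622553) = 0.848392

0.8484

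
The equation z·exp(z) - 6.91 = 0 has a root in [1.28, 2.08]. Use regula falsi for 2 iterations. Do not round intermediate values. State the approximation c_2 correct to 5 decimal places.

False-position update: c = (a·f(b) − b·f(a))/(f(b) − f(a)); replace the endpoint whose sign matches f(c).
f(1.280000) = -2.306301, f(2.080000) = 9.739295
step 1: c = 1.433171, f(c) = -0.902185 < 0 → new bracket [1.433171, 2.080000]
step 2: c = 1.488010, f(c) = -0.320688 < 0 → new bracket [1.488010, 2.080000]

1.48801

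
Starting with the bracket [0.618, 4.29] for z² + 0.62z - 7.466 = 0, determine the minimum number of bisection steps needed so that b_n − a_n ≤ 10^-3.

12

Initial width b − a = 4.29 − 0.618 = 3.672000.
After n steps the width is (b−a)/2^n; need (b−a)/2^n ≤ 10^-3.
So n ≥ log₂(3.672000/10^-3) = log₂(3672.0000) ≈ 11.8424.
Hence n = 12.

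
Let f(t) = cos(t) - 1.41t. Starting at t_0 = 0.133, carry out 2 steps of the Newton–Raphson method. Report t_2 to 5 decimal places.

0.59034

f'(t) = -sin(t) - 1.41
t_0 = 0.133000: f = 0.803639, f' = -1.542608 → t_1 = 0.133000 - (0.803639)/(-1.542608) = 0.653961
t_1 = 0.653961: f = -0.128404, f' = -2.018335 → t_2 = 0.653961 - (-0.128404)/(-2.018335) = 0.590342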